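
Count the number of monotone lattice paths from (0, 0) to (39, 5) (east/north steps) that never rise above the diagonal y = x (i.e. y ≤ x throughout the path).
Number of paths = 950257

By the reflection principle (André's argument), the number of monotone paths to (39, 5) with n ≤ m that never go above y = x is C(44, 39) − C(44, 40) = 1086008 − 135751 = 950257.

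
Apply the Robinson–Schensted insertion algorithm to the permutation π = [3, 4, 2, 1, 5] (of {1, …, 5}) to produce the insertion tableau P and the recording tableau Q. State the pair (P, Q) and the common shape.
P = [1, 4, 5] / [2] / [3];  Q = [1, 2, 5] / [3] / [4];  common shape = (3, 1, 1)

Row-insert the values π_1, π_2, … into P one at a time, bumping the leftmost entry strictly greater than the inserted value down to the next row. The recording tableau Q records, in position (i, j), the step at which that cell was added to P.
  Insert 3 (step 1): P = [3];  Q = [1]
  Insert 4 (step 2): P = [3, 4];  Q = [1, 2]
  Insert 2 (step 3): P = [2, 4] / [3];  Q = [1, 2] / [3]
  Insert 1 (step 4): P = [1, 4] / [2] / [3];  Q = [1, 2] / [3] / [4]
  Insert 5 (step 5): P = [1, 4, 5] / [2] / [3];  Q = [1, 2, 5] / [3] / [4]
Final shape: (3, 1, 1).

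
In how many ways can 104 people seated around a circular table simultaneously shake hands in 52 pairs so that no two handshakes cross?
C_52 = 29869166945772625950142417512

These noncrossing handshakes are counted by the Catalan number C_n = (1/(n + 1)) · C(2n, n). For n = 52: C_52 = (1/53) · C(104, 52) = 1583065848125949175357548128136/53 = 29869166945772625950142417512.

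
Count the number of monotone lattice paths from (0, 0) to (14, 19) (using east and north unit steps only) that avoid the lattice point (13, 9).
Number of paths = 813337580

Total paths from (0, 0) to (14, 19): C(33, 14) = 818809200. Paths through (13, 9): (paths (0, 0) → (13, 9)) × (paths (13, 9) → (14, 19)) = C(22, 13) · C(11, 1) = 497420 · 11 = 5471620. Avoidance count = 818809200 − 5471620 = 813337580.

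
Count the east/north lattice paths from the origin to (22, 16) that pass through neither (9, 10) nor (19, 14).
Number of paths = 12470186314

Inclusion–exclusion. Total paths: C(38, 22) = 22239974430. Through P₁: C(19, 9)·C(19, 13) = 2506399896. Through P₂: C(33, 19)·C(5, 3) = 8188092000. Since P₁ is strictly southwest of P₂, a monotone path through both must visit P₁ then P₂; paths through both = C(19, 9)·C(14, 10)·C(5, 3) = 924703780. Avoid both = 22239974430 − 2506399896 − 8188092000 + 924703780 = 12470186314.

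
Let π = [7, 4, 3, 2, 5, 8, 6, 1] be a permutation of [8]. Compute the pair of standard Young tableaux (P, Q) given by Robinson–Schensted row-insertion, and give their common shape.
P = [1, 5, 6] / [2, 8] / [3] / [4] / [7];  Q = [1, 5, 6] / [2, 7] / [3] / [4] / [8];  common shape = (3, 2, 1, 1, 1)

Row-insert the values π_1, π_2, … into P one at a time, bumping the leftmost entry strictly greater than the inserted value down to the next row. The recording tableau Q records, in position (i, j), the step at which that cell was added to P.
  Insert 7 (step 1): P = [7];  Q = [1]
  Insert 4 (step 2): P = [4] / [7];  Q = [1] / [2]
  Insert 3 (step 3): P = [3] / [4] / [7];  Q = [1] / [2] / [3]
  Insert 2 (step 4): P = [2] / [3] / [4] / [7];  Q = [1] / [2] / [3] / [4]
  Insert 5 (step 5): P = [2, 5] / [3] / [4] / [7];  Q = [1, 5] / [2] / [3] / [4]
  Insert 8 (step 6): P = [2, 5, 8] / [3] / [4] / [7];  Q = [1, 5, 6] / [2] / [3] / [4]
  Insert 6 (step 7): P = [2, 5, 6] / [3, 8] / [4] / [7];  Q = [1, 5, 6] / [2, 7] / [3] / [4]
  Insert 1 (step 8): P = [1, 5, 6] / [2, 8] / [3] / [4] / [7];  Q = [1, 5, 6] / [2, 7] / [3] / [4] / [8]
Final shape: (3, 2, 1, 1, 1).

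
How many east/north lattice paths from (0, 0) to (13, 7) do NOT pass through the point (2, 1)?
Number of paths = 40392

Total paths from (0, 0) to (13, 7): C(20, 13) = 77520. Paths through (2, 1): (paths (0, 0) → (2, 1)) × (paths (2, 1) → (13, 7)) = C(3, 2) · C(17, 11) = 3 · 12376 = 37128. Avoidance count = 77520 − 37128 = 40392.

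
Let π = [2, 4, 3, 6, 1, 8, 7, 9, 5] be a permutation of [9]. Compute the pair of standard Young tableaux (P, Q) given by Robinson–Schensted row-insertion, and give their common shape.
P = [1, 3, 5, 7, 9] / [2, 6] / [4, 8];  Q = [1, 2, 4, 6, 8] / [3, 7] / [5, 9];  common shape = (5, 2, 2)

Row-insert the values π_1, π_2, … into P one at a time, bumping the leftmost entry strictly greater than the inserted value down to the next row. The recording tableau Q records, in position (i, j), the step at which that cell was added to P.
  Insert 2 (step 1): P = [2];  Q = [1]
  Insert 4 (step 2): P = [2, 4];  Q = [1, 2]
  Insert 3 (step 3): P = [2, 3] / [4];  Q = [1, 2] / [3]
  Insert 6 (step 4): P = [2, 3, 6] / [4];  Q = [1, 2, 4] / [3]
  Insert 1 (step 5): P = [1, 3, 6] / [2] / [4];  Q = [1, 2, 4] / [3] / [5]
  Insert 8 (step 6): P = [1, 3, 6, 8] / [2] / [4];  Q = [1, 2, 4, 6] / [3] / [5]
  Insert 7 (step 7): P = [1, 3, 6, 7] / [2, 8] / [4];  Q = [1, 2, 4, 6] / [3, 7] / [5]
  Insert 9 (step 8): P = [1, 3, 6, 7, 9] / [2, 8] / [4];  Q = [1, 2, 4, 6, 8] / [3, 7] / [5]
  Insert 5 (step 9): P = [1, 3, 5, 7, 9] / [2, 6] / [4, 8];  Q = [1, 2, 4, 6, 8] / [3, 7] / [5, 9]
Final shape: (5, 2, 2).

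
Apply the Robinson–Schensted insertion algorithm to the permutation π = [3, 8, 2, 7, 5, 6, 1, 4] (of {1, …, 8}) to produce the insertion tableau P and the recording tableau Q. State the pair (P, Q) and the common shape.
P = [1, 4, 6] / [2, 5] / [3, 7] / [8];  Q = [1, 2, 6] / [3, 4] / [5, 8] / [7];  common shape = (3, 2, 2, 1)

Row-insert the values π_1, π_2, … into P one at a time, bumping the leftmost entry strictly greater than the inserted value down to the next row. The recording tableau Q records, in position (i, j), the step at which that cell was added to P.
  Insert 3 (step 1): P = [3];  Q = [1]
  Insert 8 (step 2): P = [3, 8];  Q = [1, 2]
  Insert 2 (step 3): P = [2, 8] / [3];  Q = [1, 2] / [3]
  Insert 7 (step 4): P = [2, 7] / [3, 8];  Q = [1, 2] / [3, 4]
  Insert 5 (step 5): P = [2, 5] / [3, 7] / [8];  Q = [1, 2] / [3, 4] / [5]
  Insert 6 (step 6): P = [2, 5, 6] / [3, 7] / [8];  Q = [1, 2, 6] / [3, 4] / [5]
  Insert 1 (step 7): P = [1, 5, 6] / [2, 7] / [3] / [8];  Q = [1, 2, 6] / [3, 4] / [5] / [7]
  Insert 4 (step 8): P = [1, 4, 6] / [2, 5] / [3, 7] / [8];  Q = [1, 2, 6] / [3, 4] / [5, 8] / [7]
Final shape: (3, 2, 2, 1).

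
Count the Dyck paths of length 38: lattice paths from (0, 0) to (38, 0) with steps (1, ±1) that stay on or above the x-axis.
C_19 = 1767263190

These Dyck paths are counted by the Catalan number C_n = (1/(n + 1)) · C(2n, n). For n = 19: C_19 = (1/20) · C(38, 19) = 35345263800/20 = 1767263190.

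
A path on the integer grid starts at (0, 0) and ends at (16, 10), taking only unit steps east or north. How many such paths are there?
Number of paths = 5311735

A monotone lattice path from (0, 0) to (16, 10) consists of 16 east steps and 10 north steps in some order, so it is determined by which 16 of the 26 steps are east. The count is C(26, 16) = 5311735.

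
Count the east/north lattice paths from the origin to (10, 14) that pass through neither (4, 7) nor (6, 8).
Number of paths = 972246

Inclusion–exclusion. Total paths: C(24, 10) = 1961256. Through P₁: C(11, 4)·C(13, 6) = 566280. Through P₂: C(14, 6)·C(10, 4) = 630630. Since P₁ is strictly southwest of P₂, a monotone path through both must visit P₁ then P₂; paths through both = C(11, 4)·C(3, 2)·C(10, 4) = 207900. Avoid both = 1961256 − 566280 − 630630 + 207900 = 972246.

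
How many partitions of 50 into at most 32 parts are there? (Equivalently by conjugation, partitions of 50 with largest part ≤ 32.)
p(50, parts ≤ 32) = 203014

Use the recurrence p(n, m) = p(n, m−1) + p(n−m, m): either the largest part is < m (count p(n, m−1)) or the largest part is exactly m (remove one copy of m, count p(n−m, m)). With p(0, ·) = 1 this gives p(50, parts ≤ 32) = 203014. (By conjugating Young diagrams, this also counts partitions of 50 into at most 32 parts.)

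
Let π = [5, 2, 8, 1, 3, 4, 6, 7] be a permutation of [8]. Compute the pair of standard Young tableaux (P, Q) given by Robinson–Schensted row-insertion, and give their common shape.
P = [1, 3, 4, 6, 7] / [2, 8] / [5];  Q = [1, 3, 6, 7, 8] / [2, 5] / [4];  common shape = (5, 2, 1)

Row-insert the values π_1, π_2, … into P one at a time, bumping the leftmost entry strictly greater than the inserted value down to the next row. The recording tableau Q records, in position (i, j), the step at which that cell was added to P.
  Insert 5 (step 1): P = [5];  Q = [1]
  Insert 2 (step 2): P = [2] / [5];  Q = [1] / [2]
  Insert 8 (step 3): P = [2, 8] / [5];  Q = [1, 3] / [2]
  Insert 1 (step 4): P = [1, 8] / [2] / [5];  Q = [1, 3] / [2] / [4]
  Insert 3 (step 5): P = [1, 3] / [2, 8] / [5];  Q = [1, 3] / [2, 5] / [4]
  Insert 4 (step 6): P = [1, 3, 4] / [2, 8] / [5];  Q = [1, 3, 6] / [2, 5] / [4]
  Insert 6 (step 7): P = [1, 3, 4, 6] / [2, 8] / [5];  Q = [1, 3, 6, 7] / [2, 5] / [4]
  Insert 7 (step 8): P = [1, 3, 4, 6, 7] / [2, 8] / [5];  Q = [1, 3, 6, 7, 8] / [2, 5] / [4]
Final shape: (5, 2, 1).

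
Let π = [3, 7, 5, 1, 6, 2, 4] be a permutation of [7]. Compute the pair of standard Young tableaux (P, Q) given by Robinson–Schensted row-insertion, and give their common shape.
P = [1, 2, 4] / [3, 5, 6] / [7];  Q = [1, 2, 5] / [3, 6, 7] / [4];  common shape = (3, 3, 1)

Row-insert the values π_1, π_2, … into P one at a time, bumping the leftmost entry strictly greater than the inserted value down to the next row. The recording tableau Q records, in position (i, j), the step at which that cell was added to P.
  Insert 3 (step 1): P = [3];  Q = [1]
  Insert 7 (step 2): P = [3, 7];  Q = [1, 2]
  Insert 5 (step 3): P = [3, 5] / [7];  Q = [1, 2] / [3]
  Insert 1 (step 4): P = [1, 5] / [3] / [7];  Q = [1, 2] / [3] / [4]
  Insert 6 (step 5): P = [1, 5, 6] / [3] / [7];  Q = [1, 2, 5] / [3] / [4]
  Insert 2 (step 6): P = [1, 2, 6] / [3, 5] / [7];  Q = [1, 2, 5] / [3, 6] / [4]
  Insert 4 (step 7): P = [1, 2, 4] / [3, 5, 6] / [7];  Q = [1, 2, 5] / [3, 6, 7] / [4]
Final shape: (3, 3, 1).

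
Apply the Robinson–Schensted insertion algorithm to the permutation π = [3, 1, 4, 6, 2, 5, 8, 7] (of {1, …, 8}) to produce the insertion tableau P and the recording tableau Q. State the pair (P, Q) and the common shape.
P = [1, 2, 5, 7] / [3, 4, 6, 8];  Q = [1, 3, 4, 7] / [2, 5, 6, 8];  common shape = (4, 4)

Row-insert the values π_1, π_2, … into P one at a time, bumping the leftmost entry strictly greater than the inserted value down to the next row. The recording tableau Q records, in position (i, j), the step at which that cell was added to P.
  Insert 3 (step 1): P = [3];  Q = [1]
  Insert 1 (step 2): P = [1] / [3];  Q = [1] / [2]
  Insert 4 (step 3): P = [1, 4] / [3];  Q = [1, 3] / [2]
  Insert 6 (step 4): P = [1, 4, 6] / [3];  Q = [1, 3, 4] / [2]
  Insert 2 (step 5): P = [1, 2, 6] / [3, 4];  Q = [1, 3, 4] / [2, 5]
  Insert 5 (step 6): P = [1, 2, 5] / [3, 4, 6];  Q = [1, 3, 4] / [2, 5, 6]
  Insert 8 (step 7): P = [1, 2, 5, 8] / [3, 4, 6];  Q = [1, 3, 4, 7] / [2, 5, 6]
  Insert 7 (step 8): P = [1, 2, 5, 7] / [3, 4, 6, 8];  Q = [1, 3, 4, 7] / [2, 5, 6, 8]
Final shape: (4, 4).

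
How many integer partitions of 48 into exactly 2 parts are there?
p(48, 2 parts) = 24

Partitions of n into exactly k parts are in bijection with partitions of n − k into at most k parts (subtract 1 from each part). So p(48, exactly 2) = p(46, parts ≤ 2). Computing via the recurrence p(m, j) = p(m, j−1) + p(m−j, j) gives 24.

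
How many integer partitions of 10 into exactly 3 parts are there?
p(10, 3 parts) = 8

Partitions of n into exactly k parts ↔ partitions of n − k into at most k parts (subtract 1 from each part). For n = 10, k = 3, the partitions are: 8+1+1, 7+2+1, 6+3+1, 6+2+2, 5+4+1, 5+3+2, 4+4+2, 4+3+3. Count = 8.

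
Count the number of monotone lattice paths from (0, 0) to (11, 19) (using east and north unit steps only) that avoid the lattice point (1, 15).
Number of paths = 54611284

Total paths from (0, 0) to (11, 19): C(30, 11) = 54627300. Paths through (1, 15): (paths (0, 0) → (1, 15)) × (paths (1, 15) → (11, 19)) = C(16, 1) · C(14, 10) = 16 · 1001 = 16016. Avoidance count = 54627300 − 16016 = 54611284.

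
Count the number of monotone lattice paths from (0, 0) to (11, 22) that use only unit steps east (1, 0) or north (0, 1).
Number of paths = 193536720

A monotone lattice path from (0, 0) to (11, 22) consists of 11 east steps and 22 north steps in some order, so it is determined by which 11 of the 33 steps are east. The count is C(33, 11) = 193536720.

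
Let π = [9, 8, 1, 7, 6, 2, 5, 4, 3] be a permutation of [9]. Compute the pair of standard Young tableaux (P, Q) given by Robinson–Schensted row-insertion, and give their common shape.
P = [1, 2, 3] / [4] / [5] / [6] / [7] / [8] / [9];  Q = [1, 4, 7] / [2] / [3] / [5] / [6] / [8] / [9];  common shape = (3, 1, 1, 1, 1, 1, 1)

Row-insert the values π_1, π_2, … into P one at a time, bumping the leftmost entry strictly greater than the inserted value down to the next row. The recording tableau Q records, in position (i, j), the step at which that cell was added to P.
  Insert 9 (step 1): P = [9];  Q = [1]
  Insert 8 (step 2): P = [8] / [9];  Q = [1] / [2]
  Insert 1 (step 3): P = [1] / [8] / [9];  Q = [1] / [2] / [3]
  Insert 7 (step 4): P = [1, 7] / [8] / [9];  Q = [1, 4] / [2] / [3]
  Insert 6 (step 5): P = [1, 6] / [7] / [8] / [9];  Q = [1, 4] / [2] / [3] / [5]
  Insert 2 (step 6): P = [1, 2] / [6] / [7] / [8] / [9];  Q = [1, 4] / [2] / [3] / [5] / [6]
  Insert 5 (step 7): P = [1, 2, 5] / [6] / [7] / [8] / [9];  Q = [1, 4, 7] / [2] / [3] / [5] / [6]
  Insert 4 (step 8): P = [1, 2, 4] / [5] / [6] / [7] / [8] / [9];  Q = [1, 4, 7] / [2] / [3] / [5] / [6] / [8]
  Insert 3 (step 9): P = [1, 2, 3] / [4] / [5] / [6] / [7] / [8] / [9];  Q = [1, 4, 7] / [2] / [3] / [5] / [6] / [8] / [9]
Final shape: (3, 1, 1, 1, 1, 1, 1).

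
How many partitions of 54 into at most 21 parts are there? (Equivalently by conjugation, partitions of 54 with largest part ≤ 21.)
p(54, parts ≤ 21) = 342505

Use the recurrence p(n, m) = p(n, m−1) + p(n−m, m): either the largest part is < m (count p(n, m−1)) or the largest part is exactly m (remove one copy of m, count p(n−m, m)). With p(0, ·) = 1 this gives p(54, parts ≤ 21) = 342505. (By conjugating Young diagrams, this also counts partitions of 54 into at most 21 parts.)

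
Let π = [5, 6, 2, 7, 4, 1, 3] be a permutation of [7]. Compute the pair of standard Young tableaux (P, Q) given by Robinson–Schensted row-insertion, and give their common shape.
P = [1, 3, 7] / [2, 4] / [5, 6];  Q = [1, 2, 4] / [3, 5] / [6, 7];  common shape = (3, 2, 2)

Row-insert the values π_1, π_2, … into P one at a time, bumping the leftmost entry strictly greater than the inserted value down to the next row. The recording tableau Q records, in position (i, j), the step at which that cell was added to P.
  Insert 5 (step 1): P = [5];  Q = [1]
  Insert 6 (step 2): P = [5, 6];  Q = [1, 2]
  Insert 2 (step 3): P = [2, 6] / [5];  Q = [1, 2] / [3]
  Insert 7 (step 4): P = [2, 6, 7] / [5];  Q = [1, 2, 4] / [3]
  Insert 4 (step 5): P = [2, 4, 7] / [5, 6];  Q = [1, 2, 4] / [3, 5]
  Insert 1 (step 6): P = [1, 4, 7] / [2, 6] / [5];  Q = [1, 2, 4] / [3, 5] / [6]
  Insert 3 (step 7): P = [1, 3, 7] / [2, 4] / [5, 6];  Q = [1, 2, 4] / [3, 5] / [6, 7]
Final shape: (3, 2, 2).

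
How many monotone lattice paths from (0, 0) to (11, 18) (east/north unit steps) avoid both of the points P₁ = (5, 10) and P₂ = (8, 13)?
Number of paths = 17547201

Inclusion–exclusion. Total paths: C(29, 11) = 34597290. Through P₁: C(15, 5)·C(14, 6) = 9018009. Through P₂: C(21, 8)·C(8, 3) = 11395440. Since P₁ is strictly southwest of P₂, a monotone path through both must visit P₁ then P₂; paths through both = C(15, 5)·C(6, 3)·C(8, 3) = 3363360. Avoid both = 34597290 − 9018009 − 11395440 + 3363360 = 17547201.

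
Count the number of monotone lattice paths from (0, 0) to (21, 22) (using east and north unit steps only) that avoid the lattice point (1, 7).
Number of paths = 1026065936580

Total paths from (0, 0) to (21, 22): C(43, 21) = 1052049481860. Paths through (1, 7): (paths (0, 0) → (1, 7)) × (paths (1, 7) → (21, 22)) = C(8, 1) · C(35, 20) = 8 · 3247943160 = 25983545280. Avoidance count = 1052049481860 − 25983545280 = 1026065936580.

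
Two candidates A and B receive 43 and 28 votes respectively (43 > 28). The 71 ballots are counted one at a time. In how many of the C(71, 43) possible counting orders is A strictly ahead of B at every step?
Strict-lead orderings = 9754585092493487400

Total orderings of the 71 votes with 43 for A: C(71, 43) = 46171702771135840360. By the Bertrand ballot formula (Cycle Lemma / reflection principle), the number of orderings in which A is strictly ahead of B throughout is (p − q)/(p + q) · C(p + q, p) = (43 − 28)/(43 + 28) · 46171702771135840360 = 9754585092493487400.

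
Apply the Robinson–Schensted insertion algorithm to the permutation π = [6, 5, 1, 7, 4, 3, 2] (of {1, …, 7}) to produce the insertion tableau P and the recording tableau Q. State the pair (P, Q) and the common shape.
P = [1, 2] / [3, 7] / [4] / [5] / [6];  Q = [1, 4] / [2, 5] / [3] / [6] / [7];  common shape = (2, 2, 1, 1, 1)

Row-insert the values π_1, π_2, … into P one at a time, bumping the leftmost entry strictly greater than the inserted value down to the next row. The recording tableau Q records, in position (i, j), the step at which that cell was added to P.
  Insert 6 (step 1): P = [6];  Q = [1]
  Insert 5 (step 2): P = [5] / [6];  Q = [1] / [2]
  Insert 1 (step 3): P = [1] / [5] / [6];  Q = [1] / [2] / [3]
  Insert 7 (step 4): P = [1, 7] / [5] / [6];  Q = [1, 4] / [2] / [3]
  Insert 4 (step 5): P = [1, 4] / [5, 7] / [6];  Q = [1, 4] / [2, 5] / [3]
  Insert 3 (step 6): P = [1, 3] / [4, 7] / [5] / [6];  Q = [1, 4] / [2, 5] / [3] / [6]
  Insert 2 (step 7): P = [1, 2] / [3, 7] / [4] / [5] / [6];  Q = [1, 4] / [2, 5] / [3] / [6] / [7]
Final shape: (2, 2, 1, 1, 1).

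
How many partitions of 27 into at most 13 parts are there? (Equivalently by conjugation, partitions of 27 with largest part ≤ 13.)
p(27, parts ≤ 13) = 2637

Use the recurrence p(n, m) = p(n, m−1) + p(n−m, m): either the largest part is < m (count p(n, m−1)) or the largest part is exactly m (remove one copy of m, count p(n−m, m)). With p(0, ·) = 1 this gives p(27, parts ≤ 13) = 2637. (By conjugating Young diagrams, this also counts partitions of 27 into at most 13 parts.)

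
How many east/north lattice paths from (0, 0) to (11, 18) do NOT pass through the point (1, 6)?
Number of paths = 30070768

Total paths from (0, 0) to (11, 18): C(29, 11) = 34597290. Paths through (1, 6): (paths (0, 0) → (1, 6)) × (paths (1, 6) → (11, 18)) = C(7, 1) · C(22, 10) = 7 · 646646 = 4526522. Avoidance count = 34597290 − 4526522 = 30070768.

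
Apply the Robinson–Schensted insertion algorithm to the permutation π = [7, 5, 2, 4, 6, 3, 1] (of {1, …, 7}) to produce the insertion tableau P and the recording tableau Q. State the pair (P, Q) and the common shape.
P = [1, 3, 6] / [2] / [4] / [5] / [7];  Q = [1, 4, 5] / [2] / [3] / [6] / [7];  common shape = (3, 1, 1, 1, 1)

Row-insert the values π_1, π_2, … into P one at a time, bumping the leftmost entry strictly greater than the inserted value down to the next row. The recording tableau Q records, in position (i, j), the step at which that cell was added to P.
  Insert 7 (step 1): P = [7];  Q = [1]
  Insert 5 (step 2): P = [5] / [7];  Q = [1] / [2]
  Insert 2 (step 3): P = [2] / [5] / [7];  Q = [1] / [2] / [3]
  Insert 4 (step 4): P = [2, 4] / [5] / [7];  Q = [1, 4] / [2] / [3]
  Insert 6 (step 5): P = [2, 4, 6] / [5] / [7];  Q = [1, 4, 5] / [2] / [3]
  Insert 3 (step 6): P = [2, 3, 6] / [4] / [5] / [7];  Q = [1, 4, 5] / [2] / [3] / [6]
  Insert 1 (step 7): P = [1, 3, 6] / [2] / [4] / [5] / [7];  Q = [1, 4, 5] / [2] / [3] / [6] / [7]
Final shape: (3, 1, 1, 1, 1).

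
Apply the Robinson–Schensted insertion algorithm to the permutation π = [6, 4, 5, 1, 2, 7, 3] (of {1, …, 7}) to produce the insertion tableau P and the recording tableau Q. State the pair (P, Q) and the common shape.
P = [1, 2, 3] / [4, 5, 7] / [6];  Q = [1, 3, 6] / [2, 5, 7] / [4];  common shape = (3, 3, 1)

Row-insert the values π_1, π_2, … into P one at a time, bumping the leftmost entry strictly greater than the inserted value down to the next row. The recording tableau Q records, in position (i, j), the step at which that cell was added to P.
  Insert 6 (step 1): P = [6];  Q = [1]
  Insert 4 (step 2): P = [4] / [6];  Q = [1] / [2]
  Insert 5 (step 3): P = [4, 5] / [6];  Q = [1, 3] / [2]
  Insert 1 (step 4): P = [1, 5] / [4] / [6];  Q = [1, 3] / [2] / [4]
  Insert 2 (step 5): P = [1, 2] / [4, 5] / [6];  Q = [1, 3] / [2, 5] / [4]
  Insert 7 (step 6): P = [1, 2, 7] / [4, 5] / [6];  Q = [1, 3, 6] / [2, 5] / [4]
  Insert 3 (step 7): P = [1, 2, 3] / [4, 5, 7] / [6];  Q = [1, 3, 6] / [2, 5, 7] / [4]
Final shape: (3, 3, 1).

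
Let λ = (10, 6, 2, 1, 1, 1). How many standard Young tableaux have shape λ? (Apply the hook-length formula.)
# SYT of shape (10, 6, 2, 1, 1, 1) = 98760480

Hook-length formula: f^λ = n! / Π hook(c), product over all cells c of the Young diagram. For λ = (10, 6, 2, 1, 1, 1), n = 21 boxes. Hook lengths by row (left-to-right, top-to-bottom): [15, 11, 9, 8, 7, 6, 4, 3, 2, 1]; [10, 6, 4, 3, 2, 1]; [5, 1]; [3]; [2]; [1]. Product of hooks = 517321728000. So f^λ = 21! / 517321728000 = 51090942171709440000 / 517321728000 = 98760480.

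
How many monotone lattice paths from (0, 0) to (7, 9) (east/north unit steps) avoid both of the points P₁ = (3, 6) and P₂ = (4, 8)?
Number of paths = 7528

Inclusion–exclusion. Total paths: C(16, 7) = 11440. Through P₁: C(9, 3)·C(7, 4) = 2940. Through P₂: C(12, 4)·C(4, 3) = 1980. Since P₁ is strictly southwest of P₂, a monotone path through both must visit P₁ then P₂; paths through both = C(9, 3)·C(3, 1)·C(4, 3) = 1008. Avoid both = 11440 − 2940 − 1980 + 1008 = 7528.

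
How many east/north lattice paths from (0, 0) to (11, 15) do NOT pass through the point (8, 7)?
Number of paths = 6664385

Total paths from (0, 0) to (11, 15): C(26, 11) = 7726160. Paths through (8, 7): (paths (0, 0) → (8, 7)) × (paths (8, 7) → (11, 15)) = C(15, 8) · C(11, 3) = 6435 · 165 = 1061775. Avoidance count = 7726160 − 1061775 = 6664385.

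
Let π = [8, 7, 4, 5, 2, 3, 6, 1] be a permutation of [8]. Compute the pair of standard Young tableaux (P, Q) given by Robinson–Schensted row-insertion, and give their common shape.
P = [1, 3, 6] / [2, 5] / [4] / [7] / [8];  Q = [1, 4, 7] / [2, 6] / [3] / [5] / [8];  common shape = (3, 2, 1, 1, 1)

Row-insert the values π_1, π_2, … into P one at a time, bumping the leftmost entry strictly greater than the inserted value down to the next row. The recording tableau Q records, in position (i, j), the step at which that cell was added to P.
  Insert 8 (step 1): P = [8];  Q = [1]
  Insert 7 (step 2): P = [7] / [8];  Q = [1] / [2]
  Insert 4 (step 3): P = [4] / [7] / [8];  Q = [1] / [2] / [3]
  Insert 5 (step 4): P = [4, 5] / [7] / [8];  Q = [1, 4] / [2] / [3]
  Insert 2 (step 5): P = [2, 5] / [4] / [7] / [8];  Q = [1, 4] / [2] / [3] / [5]
  Insert 3 (step 6): P = [2, 3] / [4, 5] / [7] / [8];  Q = [1, 4] / [2, 6] / [3] / [5]
  Insert 6 (step 7): P = [2, 3, 6] / [4, 5] / [7] / [8];  Q = [1, 4, 7] / [2, 6] / [3] / [5]
  Insert 1 (step 8): P = [1, 3, 6] / [2, 5] / [4] / [7] / [8];  Q = [1, 4, 7] / [2, 6] / [3] / [5] / [8]
Final shape: (3, 2, 1, 1, 1).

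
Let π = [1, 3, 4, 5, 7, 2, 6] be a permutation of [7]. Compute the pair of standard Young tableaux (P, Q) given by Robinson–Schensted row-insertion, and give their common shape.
P = [1, 2, 4, 5, 6] / [3, 7];  Q = [1, 2, 3, 4, 5] / [6, 7];  common shape = (5, 2)

Row-insert the values π_1, π_2, … into P one at a time, bumping the leftmost entry strictly greater than the inserted value down to the next row. The recording tableau Q records, in position (i, j), the step at which that cell was added to P.
  Insert 1 (step 1): P = [1];  Q = [1]
  Insert 3 (step 2): P = [1, 3];  Q = [1, 2]
  Insert 4 (step 3): P = [1, 3, 4];  Q = [1, 2, 3]
  Insert 5 (step 4): P = [1, 3, 4, 5];  Q = [1, 2, 3, 4]
  Insert 7 (step 5): P = [1, 3, 4, 5, 7];  Q = [1, 2, 3, 4, 5]
  Insert 2 (step 6): P = [1, 2, 4, 5, 7] / [3];  Q = [1, 2, 3, 4, 5] / [6]
  Insert 6 (step 7): P = [1, 2, 4, 5, 6] / [3, 7];  Q = [1, 2, 3, 4, 5] / [6, 7]
Final shape: (5, 2).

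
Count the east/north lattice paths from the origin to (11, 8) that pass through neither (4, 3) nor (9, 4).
Number of paths = 40287

Inclusion–exclusion. Total paths: C(19, 11) = 75582. Through P₁: C(7, 4)·C(12, 7) = 27720. Through P₂: C(13, 9)·C(6, 2) = 10725. Since P₁ is strictly southwest of P₂, a monotone path through both must visit P₁ then P₂; paths through both = C(7, 4)·C(6, 5)·C(6, 2) = 3150. Avoid both = 75582 − 27720 − 10725 + 3150 = 40287.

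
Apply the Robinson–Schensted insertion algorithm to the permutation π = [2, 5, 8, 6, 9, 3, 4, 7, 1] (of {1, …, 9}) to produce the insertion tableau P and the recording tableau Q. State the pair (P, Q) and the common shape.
P = [1, 3, 4, 7] / [2, 6, 9] / [5] / [8];  Q = [1, 2, 3, 5] / [4, 7, 8] / [6] / [9];  common shape = (4, 3, 1, 1)

Row-insert the values π_1, π_2, … into P one at a time, bumping the leftmost entry strictly greater than the inserted value down to the next row. The recording tableau Q records, in position (i, j), the step at which that cell was added to P.
  Insert 2 (step 1): P = [2];  Q = [1]
  Insert 5 (step 2): P = [2, 5];  Q = [1, 2]
  Insert 8 (step 3): P = [2, 5, 8];  Q = [1, 2, 3]
  Insert 6 (step 4): P = [2, 5, 6] / [8];  Q = [1, 2, 3] / [4]
  Insert 9 (step 5): P = [2, 5, 6, 9] / [8];  Q = [1, 2, 3, 5] / [4]
  Insert 3 (step 6): P = [2, 3, 6, 9] / [5] / [8];  Q = [1, 2, 3, 5] / [4] / [6]
  Insert 4 (step 7): P = [2, 3, 4, 9] / [5, 6] / [8];  Q = [1, 2, 3, 5] / [4, 7] / [6]
  Insert 7 (step 8): P = [2, 3, 4, 7] / [5, 6, 9] / [8];  Q = [1, 2, 3, 5] / [4, 7, 8] / [6]
  Insert 1 (step 9): P = [1, 3, 4, 7] / [2, 6, 9] / [5] / [8];  Q = [1, 2, 3, 5] / [4, 7, 8] / [6] / [9]
Final shape: (4, 3, 1, 1).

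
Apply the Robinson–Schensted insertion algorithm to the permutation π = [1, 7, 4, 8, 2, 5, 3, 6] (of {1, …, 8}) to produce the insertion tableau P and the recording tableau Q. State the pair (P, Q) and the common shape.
P = [1, 2, 3, 6] / [4, 5] / [7, 8];  Q = [1, 2, 4, 8] / [3, 6] / [5, 7];  common shape = (4, 2, 2)

Row-insert the values π_1, π_2, … into P one at a time, bumping the leftmost entry strictly greater than the inserted value down to the next row. The recording tableau Q records, in position (i, j), the step at which that cell was added to P.
  Insert 1 (step 1): P = [1];  Q = [1]
  Insert 7 (step 2): P = [1, 7];  Q = [1, 2]
  Insert 4 (step 3): P = [1, 4] / [7];  Q = [1, 2] / [3]
  Insert 8 (step 4): P = [1, 4, 8] / [7];  Q = [1, 2, 4] / [3]
  Insert 2 (step 5): P = [1, 2, 8] / [4] / [7];  Q = [1, 2, 4] / [3] / [5]
  Insert 5 (step 6): P = [1, 2, 5] / [4, 8] / [7];  Q = [1, 2, 4] / [3, 6] / [5]
  Insert 3 (step 7): P = [1, 2, 3] / [4, 5] / [7, 8];  Q = [1, 2, 4] / [3, 6] / [5, 7]
  Insert 6 (step 8): P = [1, 2, 3, 6] / [4, 5] / [7, 8];  Q = [1, 2, 4, 8] / [3, 6] / [5, 7]
Final shape: (4, 2, 2).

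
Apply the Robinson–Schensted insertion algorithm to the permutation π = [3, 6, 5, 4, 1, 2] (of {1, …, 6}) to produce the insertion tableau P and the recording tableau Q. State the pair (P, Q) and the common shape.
P = [1, 2] / [3, 4] / [5] / [6];  Q = [1, 2] / [3, 6] / [4] / [5];  common shape = (2, 2, 1, 1)

Row-insert the values π_1, π_2, … into P one at a time, bumping the leftmost entry strictly greater than the inserted value down to the next row. The recording tableau Q records, in position (i, j), the step at which that cell was added to P.
  Insert 3 (step 1): P = [3];  Q = [1]
  Insert 6 (step 2): P = [3, 6];  Q = [1, 2]
  Insert 5 (step 3): P = [3, 5] / [6];  Q = [1, 2] / [3]
  Insert 4 (step 4): P = [3, 4] / [5] / [6];  Q = [1, 2] / [3] / [4]
  Insert 1 (step 5): P = [1, 4] / [3] / [5] / [6];  Q = [1, 2] / [3] / [4] / [5]
  Insert 2 (step 6): P = [1, 2] / [3, 4] / [5] / [6];  Q = [1, 2] / [3, 6] / [4] / [5]
Final shape: (2, 2, 1, 1).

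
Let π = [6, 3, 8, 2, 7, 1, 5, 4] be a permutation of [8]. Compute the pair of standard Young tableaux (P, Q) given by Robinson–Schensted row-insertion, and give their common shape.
P = [1, 4] / [2, 5] / [3, 7] / [6, 8];  Q = [1, 3] / [2, 5] / [4, 7] / [6, 8];  common shape = (2, 2, 2, 2)

Row-insert the values π_1, π_2, … into P one at a time, bumping the leftmost entry strictly greater than the inserted value down to the next row. The recording tableau Q records, in position (i, j), the step at which that cell was added to P.
  Insert 6 (step 1): P = [6];  Q = [1]
  Insert 3 (step 2): P = [3] / [6];  Q = [1] / [2]
  Insert 8 (step 3): P = [3, 8] / [6];  Q = [1, 3] / [2]
  Insert 2 (step 4): P = [2, 8] / [3] / [6];  Q = [1, 3] / [2] / [4]
  Insert 7 (step 5): P = [2, 7] / [3, 8] / [6];  Q = [1, 3] / [2, 5] / [4]
  Insert 1 (step 6): P = [1, 7] / [2, 8] / [3] / [6];  Q = [1, 3] / [2, 5] / [4] / [6]
  Insert 5 (step 7): P = [1, 5] / [2, 7] / [3, 8] / [6];  Q = [1, 3] / [2, 5] / [4, 7] / [6]
  Insert 4 (step 8): P = [1, 4] / [2, 5] / [3, 7] / [6, 8];  Q = [1, 3] / [2, 5] / [4, 7] / [6, 8]
Final shape: (2, 2, 2, 2).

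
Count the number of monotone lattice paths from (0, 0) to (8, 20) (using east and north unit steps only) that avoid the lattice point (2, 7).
Number of paths = 2131353

Total paths from (0, 0) to (8, 20): C(28, 8) = 3108105. Paths through (2, 7): (paths (0, 0) → (2, 7)) × (paths (2, 7) → (8, 20)) = C(9, 2) · C(19, 6) = 36 · 27132 = 976752. Avoidance count = 3108105 − 976752 = 2131353.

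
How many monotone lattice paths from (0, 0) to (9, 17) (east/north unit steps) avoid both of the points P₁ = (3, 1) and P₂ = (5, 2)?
Number of paths = 2791214

Inclusion–exclusion. Total paths: C(26, 9) = 3124550. Through P₁: C(4, 3)·C(22, 6) = 298452. Through P₂: C(7, 5)·C(19, 4) = 81396. Since P₁ is strictly southwest of P₂, a monotone path through both must visit P₁ then P₂; paths through both = C(4, 3)·C(3, 2)·C(19, 4) = 46512. Avoid both = 3124550 − 298452 − 81396 + 46512 = 2791214.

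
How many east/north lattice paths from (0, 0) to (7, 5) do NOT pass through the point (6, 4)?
Number of paths = 372

Total paths from (0, 0) to (7, 5): C(12, 7) = 792. Paths through (6, 4): (paths (0, 0) → (6, 4)) × (paths (6, 4) → (7, 5)) = C(10, 6) · C(2, 1) = 210 · 2 = 420. Avoidance count = 792 − 420 = 372.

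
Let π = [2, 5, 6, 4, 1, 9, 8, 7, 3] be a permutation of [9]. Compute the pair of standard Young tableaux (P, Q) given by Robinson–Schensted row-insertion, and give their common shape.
P = [1, 3, 6, 7] / [2, 4] / [5, 8] / [9];  Q = [1, 2, 3, 6] / [4, 7] / [5, 8] / [9];  common shape = (4, 2, 2, 1)

Row-insert the values π_1, π_2, … into P one at a time, bumping the leftmost entry strictly greater than the inserted value down to the next row. The recording tableau Q records, in position (i, j), the step at which that cell was added to P.
  Insert 2 (step 1): P = [2];  Q = [1]
  Insert 5 (step 2): P = [2, 5];  Q = [1, 2]
  Insert 6 (step 3): P = [2, 5, 6];  Q = [1, 2, 3]
  Insert 4 (step 4): P = [2, 4, 6] / [5];  Q = [1, 2, 3] / [4]
  Insert 1 (step 5): P = [1, 4, 6] / [2] / [5];  Q = [1, 2, 3] / [4] / [5]
  Insert 9 (step 6): P = [1, 4, 6, 9] / [2] / [5];  Q = [1, 2, 3, 6] / [4] / [5]
  Insert 8 (step 7): P = [1, 4, 6, 8] / [2, 9] / [5];  Q = [1, 2, 3, 6] / [4, 7] / [5]
  Insert 7 (step 8): P = [1, 4, 6, 7] / [2, 8] / [5, 9];  Q = [1, 2, 3, 6] / [4, 7] / [5, 8]
  Insert 3 (step 9): P = [1, 3, 6, 7] / [2, 4] / [5, 8] / [9];  Q = [1, 2, 3, 6] / [4, 7] / [5, 8] / [9]
Final shape: (4, 2, 2, 1).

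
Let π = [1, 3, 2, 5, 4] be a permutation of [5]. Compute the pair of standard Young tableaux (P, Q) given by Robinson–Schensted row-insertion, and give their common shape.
P = [1, 2, 4] / [3, 5];  Q = [1, 2, 4] / [3, 5];  common shape = (3, 2)

Row-insert the values π_1, π_2, … into P one at a time, bumping the leftmost entry strictly greater than the inserted value down to the next row. The recording tableau Q records, in position (i, j), the step at which that cell was added to P.
  Insert 1 (step 1): P = [1];  Q = [1]
  Insert 3 (step 2): P = [1, 3];  Q = [1, 2]
  Insert 2 (step 3): P = [1, 2] / [3];  Q = [1, 2] / [3]
  Insert 5 (step 4): P = [1, 2, 5] / [3];  Q = [1, 2, 4] / [3]
  Insert 4 (step 5): P = [1, 2, 4] / [3, 5];  Q = [1, 2, 4] / [3, 5]
Final shape: (3, 2).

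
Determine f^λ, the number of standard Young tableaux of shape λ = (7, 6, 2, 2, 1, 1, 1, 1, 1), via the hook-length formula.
# SYT of shape (7, 6, 2, 2, 1, 1, 1, 1, 1) = 787913280

Hook-length formula: f^λ = n! / Π hook(c), product over all cells c of the Young diagram. For λ = (7, 6, 2, 2, 1, 1, 1, 1, 1), n = 22 boxes. Hook lengths by row (left-to-right, top-to-bottom): [15, 9, 6, 5, 4, 3, 1]; [13, 7, 4, 3, 2, 1]; [8, 2]; [7, 1]; [5]; [4]; [3]; [2]; [1]. Product of hooks = 1426553856000. So f^λ = 22! / 1426553856000 = 1124000727777607680000 / 1426553856000 = 787913280.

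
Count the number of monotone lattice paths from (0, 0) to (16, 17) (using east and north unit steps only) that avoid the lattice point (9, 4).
Number of paths = 1111376310

Total paths from (0, 0) to (16, 17): C(33, 16) = 1166803110. Paths through (9, 4): (paths (0, 0) → (9, 4)) × (paths (9, 4) → (16, 17)) = C(13, 9) · C(20, 7) = 715 · 77520 = 55426800. Avoidance count = 1166803110 − 55426800 = 1111376310.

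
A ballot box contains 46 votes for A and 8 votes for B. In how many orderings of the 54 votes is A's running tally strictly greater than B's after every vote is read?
Strict-lead orderings = 732179630

Total orderings of the 54 votes with 46 for A: C(54, 46) = 1040465790. By the Bertrand ballot formula (Cycle Lemma / reflection principle), the number of orderings in which A is strictly ahead of B throughout is (p − q)/(p + q) · C(p + q, p) = (46 − 8)/(46 + 8) · 1040465790 = 732179630.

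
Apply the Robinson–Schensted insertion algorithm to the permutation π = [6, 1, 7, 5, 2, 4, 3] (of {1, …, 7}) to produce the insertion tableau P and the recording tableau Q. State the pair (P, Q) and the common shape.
P = [1, 2, 3] / [4, 7] / [5] / [6];  Q = [1, 3, 6] / [2, 4] / [5] / [7];  common shape = (3, 2, 1, 1)

Row-insert the values π_1, π_2, … into P one at a time, bumping the leftmost entry strictly greater than the inserted value down to the next row. The recording tableau Q records, in position (i, j), the step at which that cell was added to P.
  Insert 6 (step 1): P = [6];  Q = [1]
  Insert 1 (step 2): P = [1] / [6];  Q = [1] / [2]
  Insert 7 (step 3): P = [1, 7] / [6];  Q = [1, 3] / [2]
  Insert 5 (step 4): P = [1, 5] / [6, 7];  Q = [1, 3] / [2, 4]
  Insert 2 (step 5): P = [1, 2] / [5, 7] / [6];  Q = [1, 3] / [2, 4] / [5]
  Insert 4 (step 6): P = [1, 2, 4] / [5, 7] / [6];  Q = [1, 3, 6] / [2, 4] / [5]
  Insert 3 (step 7): P = [1, 2, 3] / [4, 7] / [5] / [6];  Q = [1, 3, 6] / [2, 4] / [5] / [7]
Final shape: (3, 2, 1, 1).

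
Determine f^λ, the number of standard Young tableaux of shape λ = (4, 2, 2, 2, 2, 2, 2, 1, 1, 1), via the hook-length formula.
# SYT of shape (4, 2, 2, 2, 2, 2, 2, 1, 1, 1) = 795872

Hook-length formula: f^λ = n! / Π hook(c), product over all cells c of the Young diagram. For λ = (4, 2, 2, 2, 2, 2, 2, 1, 1, 1), n = 19 boxes. Hook lengths by row (left-to-right, top-to-bottom): [13, 9, 2, 1]; [10, 6]; [9, 5]; [8, 4]; [7, 3]; [6, 2]; [5, 1]; [3]; [2]; [1]. Product of hooks = 152845056000. So f^λ = 19! / 152845056000 = 121645100408832000 / 152845056000 = 795872.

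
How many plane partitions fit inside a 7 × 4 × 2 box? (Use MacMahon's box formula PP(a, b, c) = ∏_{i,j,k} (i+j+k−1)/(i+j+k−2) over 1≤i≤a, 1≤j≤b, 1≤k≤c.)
PP(7, 4, 2) = 32670

Evaluate the triple product over i = 1..7, j = 1..4, k = 1..2. The factors are (2/1) · (3/2) · (3/2) · (4/3) · (4/3) · (5/4) · (5/4) · (6/5) · … (56 factors total). The numerators and denominators telescope so the product is an integer; carrying out the multiplication exactly gives PP(7, 4, 2) = 32670.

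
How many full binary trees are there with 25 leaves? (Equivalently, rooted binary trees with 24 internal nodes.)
C_24 = 1289904147324

These full binary trees are counted by the Catalan number C_n = (1/(n + 1)) · C(2n, n). For n = 24: C_24 = (1/25) · C(48, 24) = 32247603683100/25 = 1289904147324.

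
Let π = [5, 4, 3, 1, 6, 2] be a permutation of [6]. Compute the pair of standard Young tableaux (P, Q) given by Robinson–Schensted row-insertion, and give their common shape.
P = [1, 2] / [3, 6] / [4] / [5];  Q = [1, 5] / [2, 6] / [3] / [4];  common shape = (2, 2, 1, 1)

Row-insert the values π_1, π_2, … into P one at a time, bumping the leftmost entry strictly greater than the inserted value down to the next row. The recording tableau Q records, in position (i, j), the step at which that cell was added to P.
  Insert 5 (step 1): P = [5];  Q = [1]
  Insert 4 (step 2): P = [4] / [5];  Q = [1] / [2]
  Insert 3 (step 3): P = [3] / [4] / [5];  Q = [1] / [2] / [3]
  Insert 1 (step 4): P = [1] / [3] / [4] / [5];  Q = [1] / [2] / [3] / [4]
  Insert 6 (step 5): P = [1, 6] / [3] / [4] / [5];  Q = [1, 5] / [2] / [3] / [4]
  Insert 2 (step 6): P = [1, 2] / [3, 6] / [4] / [5];  Q = [1, 5] / [2, 6] / [3] / [4]
Final shape: (2, 2, 1, 1).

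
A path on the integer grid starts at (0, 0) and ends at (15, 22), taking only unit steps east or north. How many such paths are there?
Number of paths = 9364199760

A monotone lattice path from (0, 0) to (15, 22) consists of 15 east steps and 22 north steps in some order, so it is determined by which 15 of the 37 steps are east. The count is C(37, 15) = 9364199760.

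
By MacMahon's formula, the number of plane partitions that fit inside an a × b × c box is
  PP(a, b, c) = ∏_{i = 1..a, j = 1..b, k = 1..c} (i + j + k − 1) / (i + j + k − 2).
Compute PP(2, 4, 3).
PP(2, 4, 3) = 490

Evaluate the triple product over i = 1..2, j = 1..4, k = 1..3. The factors are (2/1) · (3/2) · (4/3) · (3/2) · (4/3) · (5/4) · (4/3) · (5/4) · … (24 factors total). The numerators and denominators telescope so the product is an integer; carrying out the multiplication exactly gives PP(2, 4, 3) = 490.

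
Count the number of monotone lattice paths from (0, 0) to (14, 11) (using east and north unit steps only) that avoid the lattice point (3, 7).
Number of paths = 4293600

Total paths from (0, 0) to (14, 11): C(25, 14) = 4457400. Paths through (3, 7): (paths (0, 0) → (3, 7)) × (paths (3, 7) → (14, 11)) = C(10, 3) · C(15, 11) = 120 · 1365 = 163800. Avoidance count = 4457400 − 163800 = 4293600.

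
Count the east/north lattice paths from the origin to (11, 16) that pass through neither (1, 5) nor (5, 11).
Number of paths = 9485703

Inclusion–exclusion. Total paths: C(27, 11) = 13037895. Through P₁: C(6, 1)·C(21, 10) = 2116296. Through P₂: C(16, 5)·C(11, 6) = 2018016. Since P₁ is strictly southwest of P₂, a monotone path through both must visit P₁ then P₂; paths through both = C(6, 1)·C(10, 4)·C(11, 6) = 582120. Avoid both = 13037895 − 2116296 − 2018016 + 582120 = 9485703.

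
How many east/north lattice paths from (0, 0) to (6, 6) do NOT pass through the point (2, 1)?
Number of paths = 546

Total paths from (0, 0) to (6, 6): C(12, 6) = 924. Paths through (2, 1): (paths (0, 0) → (2, 1)) × (paths (2, 1) → (6, 6)) = C(3, 2) · C(9, 4) = 3 · 126 = 378. Avoidance count = 924 − 378 = 546.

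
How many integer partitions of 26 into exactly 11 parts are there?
p(26, 11 parts) = 169

Partitions of n into exactly k parts are in bijection with partitions of n − k into at most k parts (subtract 1 from each part). So p(26, exactly 11) = p(15, parts ≤ 11). Computing via the recurrence p(m, j) = p(m, j−1) + p(m−j, j) gives 169.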